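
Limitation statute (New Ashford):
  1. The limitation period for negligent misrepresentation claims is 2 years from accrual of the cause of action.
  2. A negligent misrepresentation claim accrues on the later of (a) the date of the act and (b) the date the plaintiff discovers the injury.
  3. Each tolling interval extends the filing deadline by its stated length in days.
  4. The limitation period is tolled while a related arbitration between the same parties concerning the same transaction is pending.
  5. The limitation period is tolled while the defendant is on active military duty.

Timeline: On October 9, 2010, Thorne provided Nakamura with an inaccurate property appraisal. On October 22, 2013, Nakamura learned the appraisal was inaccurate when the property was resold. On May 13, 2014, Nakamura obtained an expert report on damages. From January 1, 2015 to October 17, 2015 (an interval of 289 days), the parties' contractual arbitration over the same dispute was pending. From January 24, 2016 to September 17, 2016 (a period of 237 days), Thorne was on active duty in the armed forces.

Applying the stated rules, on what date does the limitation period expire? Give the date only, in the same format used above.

March 31, 2017

Taking the later of the act (October 9, 2010) and discovery (October 22, 2013), the claim accrued on October 22, 2013.
The untolled deadline — 2 years after October 22, 2013 — is October 22, 2015.
The period was tolled for 289 days by the pending related arbitration (January 1, 2015 to October 17, 2015), pushing the deadline to August 6, 2016.
The period was tolled for 237 days by the defendant's active military service (January 24, 2016 to September 17, 2016), pushing the deadline to March 31, 2017.
Nothing else in the chronology tolls or restarts the period.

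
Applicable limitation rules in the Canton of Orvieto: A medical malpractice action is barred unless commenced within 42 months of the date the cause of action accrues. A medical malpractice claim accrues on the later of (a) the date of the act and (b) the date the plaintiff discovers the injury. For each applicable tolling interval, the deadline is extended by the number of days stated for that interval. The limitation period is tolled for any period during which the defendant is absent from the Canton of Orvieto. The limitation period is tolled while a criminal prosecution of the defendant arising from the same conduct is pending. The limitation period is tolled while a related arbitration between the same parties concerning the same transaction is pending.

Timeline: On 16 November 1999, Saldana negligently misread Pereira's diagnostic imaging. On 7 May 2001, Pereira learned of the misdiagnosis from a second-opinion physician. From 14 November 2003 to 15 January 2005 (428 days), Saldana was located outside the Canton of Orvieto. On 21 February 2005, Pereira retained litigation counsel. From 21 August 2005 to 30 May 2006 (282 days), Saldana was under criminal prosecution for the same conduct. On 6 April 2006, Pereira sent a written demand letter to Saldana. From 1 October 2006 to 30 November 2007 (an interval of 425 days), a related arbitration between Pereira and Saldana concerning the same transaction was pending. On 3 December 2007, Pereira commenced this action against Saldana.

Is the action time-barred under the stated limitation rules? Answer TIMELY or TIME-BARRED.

TIMELY

Because discovery on 7 May 2001 post-dates the 16 November 1999 act, accrual under the later-of rule falls on 7 May 2001.
The untolled deadline — 42 months after 7 May 2001 — is 7 November 2004.
The period was tolled for 428 days by the defendant's absence from the jurisdiction (14 November 2003 to 15 January 2005), pushing the deadline to 9 January 2006.
Because the pending criminal prosecution ran from 21 August 2005 to 30 May 2006, the deadline is extended by 282 days to 18 October 2006.
Because the pending related arbitration ran from 1 October 2006 to 30 November 2007, the deadline is extended by 425 days to 17 December 2007.
The other events in the timeline have no effect on the limitation period under the stated rules.
The 3 December 2007 filing precedes the 17 December 2007 deadline; the claim is timely.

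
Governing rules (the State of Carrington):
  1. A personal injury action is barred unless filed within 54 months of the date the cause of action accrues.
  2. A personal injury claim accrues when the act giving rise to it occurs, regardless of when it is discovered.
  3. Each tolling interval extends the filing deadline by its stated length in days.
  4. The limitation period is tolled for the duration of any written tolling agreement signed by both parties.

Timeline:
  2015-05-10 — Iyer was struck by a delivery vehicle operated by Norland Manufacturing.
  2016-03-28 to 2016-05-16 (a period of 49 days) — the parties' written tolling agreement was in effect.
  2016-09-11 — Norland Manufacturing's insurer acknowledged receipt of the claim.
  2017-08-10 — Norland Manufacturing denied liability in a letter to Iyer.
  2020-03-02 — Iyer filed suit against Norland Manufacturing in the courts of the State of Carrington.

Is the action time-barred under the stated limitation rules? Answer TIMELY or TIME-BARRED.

The claim accrued on 2015-05-10, when the wrongful act occurred.
54 months from 2015-05-10 is 2019-11-10.
Because the written tolling agreement ran from 2016-03-28 to 2016-05-16, the deadline is extended by 49 days to 2019-12-29.
Nothing else in the chronology tolls or restarts the period.
The 2020-03-02 filing falls after the 2019-12-29 deadline; the claim is time-barred.

TIME-BARRED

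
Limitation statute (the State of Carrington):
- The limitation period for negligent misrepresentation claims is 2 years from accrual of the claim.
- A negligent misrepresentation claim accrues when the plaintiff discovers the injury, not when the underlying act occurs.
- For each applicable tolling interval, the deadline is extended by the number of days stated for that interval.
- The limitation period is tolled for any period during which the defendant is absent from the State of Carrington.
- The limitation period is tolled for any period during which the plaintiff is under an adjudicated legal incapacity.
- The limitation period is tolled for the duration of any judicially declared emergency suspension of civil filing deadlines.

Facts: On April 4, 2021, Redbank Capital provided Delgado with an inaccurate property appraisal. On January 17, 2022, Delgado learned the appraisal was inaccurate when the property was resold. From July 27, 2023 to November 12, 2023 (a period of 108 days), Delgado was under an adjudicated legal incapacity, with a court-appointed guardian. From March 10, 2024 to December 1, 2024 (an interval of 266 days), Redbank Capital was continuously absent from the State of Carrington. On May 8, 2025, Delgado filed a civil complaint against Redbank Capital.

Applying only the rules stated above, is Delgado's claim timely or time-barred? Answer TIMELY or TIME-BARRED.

TIME-BARRED

The claim did not accrue until Delgado discovered the injury on January 17, 2022; the April 4, 2021 act date does not start the clock under the stated rule.
The untolled deadline — 2 years after January 17, 2022 — is January 17, 2024.
Because the plaintiff's legal incapacity ran from July 27, 2023 to November 12, 2023, the deadline is extended by 108 days to May 4, 2024.
The defendant's absence from the jurisdiction from March 10, 2024 to December 1, 2024 tolled the period for 266 days, extending the deadline to January 25, 2025.
Delgado filed on May 8, 2025, after the January 25, 2025 deadline, so the action is time-barred.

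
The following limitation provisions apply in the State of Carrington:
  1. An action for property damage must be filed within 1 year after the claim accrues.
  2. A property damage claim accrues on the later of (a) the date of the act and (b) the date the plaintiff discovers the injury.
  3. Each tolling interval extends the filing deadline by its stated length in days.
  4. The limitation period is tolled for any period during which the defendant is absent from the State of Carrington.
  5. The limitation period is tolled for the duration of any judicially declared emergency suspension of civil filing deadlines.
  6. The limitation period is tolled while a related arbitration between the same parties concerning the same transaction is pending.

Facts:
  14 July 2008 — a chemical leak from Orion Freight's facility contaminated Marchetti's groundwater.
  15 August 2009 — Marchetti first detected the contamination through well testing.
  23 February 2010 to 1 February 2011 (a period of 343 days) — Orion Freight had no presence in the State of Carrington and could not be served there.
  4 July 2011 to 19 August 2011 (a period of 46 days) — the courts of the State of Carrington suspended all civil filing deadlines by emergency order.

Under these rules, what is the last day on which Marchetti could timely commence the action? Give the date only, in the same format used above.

Taking the later of the act (14 July 2008) and discovery (15 August 2009), the claim accrued on 15 August 2009.
1 year from 15 August 2009 is 15 August 2010.
Because the defendant's absence from the jurisdiction ran from 23 February 2010 to 1 February 2011, the deadline is extended by 343 days to 24 July 2011.
The emergency suspension of filing deadlines from 4 July 2011 to 19 August 2011 tolled the period for 46 days, extending the deadline to 8 September 2011.

8 September 2011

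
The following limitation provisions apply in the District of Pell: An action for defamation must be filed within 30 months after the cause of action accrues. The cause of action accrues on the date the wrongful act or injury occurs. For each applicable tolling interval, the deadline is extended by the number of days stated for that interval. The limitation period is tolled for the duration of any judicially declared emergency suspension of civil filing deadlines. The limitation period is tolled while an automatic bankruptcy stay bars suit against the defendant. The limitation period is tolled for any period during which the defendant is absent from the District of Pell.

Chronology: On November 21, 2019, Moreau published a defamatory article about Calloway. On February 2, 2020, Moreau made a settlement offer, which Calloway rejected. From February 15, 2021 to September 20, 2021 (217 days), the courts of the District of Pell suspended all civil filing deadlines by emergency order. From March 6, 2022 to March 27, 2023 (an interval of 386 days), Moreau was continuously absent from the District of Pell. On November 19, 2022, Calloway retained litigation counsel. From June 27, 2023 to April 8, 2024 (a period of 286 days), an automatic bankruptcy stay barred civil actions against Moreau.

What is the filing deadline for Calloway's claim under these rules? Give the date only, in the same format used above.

October 26, 2024

The claim accrued on November 21, 2019, when the wrongful act occurred.
The untolled deadline — 30 months after November 21, 2019 — is May 21, 2022.
Because the emergency suspension of filing deadlines ran from February 15, 2021 to September 20, 2021, the deadline is extended by 217 days to December 24, 2022.
Because the defendant's absence from the jurisdiction ran from March 6, 2022 to March 27, 2023, the deadline is extended by 386 days to January 14, 2024.
Because the automatic bankruptcy stay ran from June 27, 2023 to April 8, 2024, the deadline is extended by 286 days to October 26, 2024.
None of the other events listed affects the running of the period under the stated rules.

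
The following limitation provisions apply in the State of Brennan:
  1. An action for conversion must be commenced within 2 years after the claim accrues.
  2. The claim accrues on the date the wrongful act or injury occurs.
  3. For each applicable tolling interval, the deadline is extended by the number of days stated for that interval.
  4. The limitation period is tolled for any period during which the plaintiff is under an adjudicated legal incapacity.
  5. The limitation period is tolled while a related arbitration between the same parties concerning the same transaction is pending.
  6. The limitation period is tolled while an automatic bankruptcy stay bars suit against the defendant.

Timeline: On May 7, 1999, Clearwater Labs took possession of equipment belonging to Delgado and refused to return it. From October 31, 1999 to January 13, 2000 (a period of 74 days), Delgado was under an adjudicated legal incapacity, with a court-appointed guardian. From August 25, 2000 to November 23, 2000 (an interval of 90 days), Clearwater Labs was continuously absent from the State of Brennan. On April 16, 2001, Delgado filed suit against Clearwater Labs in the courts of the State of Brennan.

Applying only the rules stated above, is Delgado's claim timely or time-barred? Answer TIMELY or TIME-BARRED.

The claim accrued on May 7, 1999, the date of the act.
2 years from May 7, 1999 is May 7, 2001.
The period was tolled for 74 days by the plaintiff's legal incapacity (October 31, 1999 to January 13, 2000), pushing the deadline to July 20, 2001.
No stated provision tolls the period for the defendant's absence, so the interval from August 25, 2000 to November 23, 2000 has no effect on the deadline.
Delgado filed on April 16, 2001, before the July 20, 2001 deadline, so the action is timely.

TIMELY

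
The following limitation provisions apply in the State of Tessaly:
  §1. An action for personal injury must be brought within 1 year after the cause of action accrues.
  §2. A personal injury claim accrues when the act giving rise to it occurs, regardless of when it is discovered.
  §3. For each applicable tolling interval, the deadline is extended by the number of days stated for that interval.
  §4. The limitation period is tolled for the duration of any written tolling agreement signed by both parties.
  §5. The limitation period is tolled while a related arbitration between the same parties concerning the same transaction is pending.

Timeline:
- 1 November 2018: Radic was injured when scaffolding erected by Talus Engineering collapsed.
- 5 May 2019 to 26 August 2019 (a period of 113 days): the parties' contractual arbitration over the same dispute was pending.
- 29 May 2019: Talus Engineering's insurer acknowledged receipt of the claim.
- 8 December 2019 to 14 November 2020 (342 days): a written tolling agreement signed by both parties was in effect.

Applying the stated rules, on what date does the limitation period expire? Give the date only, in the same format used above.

The cause of action accrued on 1 November 2018, the date of the act.
Adding the 1 year base period to 1 November 2018 gives a deadline of 1 November 2019, before any tolling.
Because the pending related arbitration ran from 5 May 2019 to 26 August 2019, the deadline is extended by 113 days to 22 February 2020.
The written tolling agreement from 8 December 2019 to 14 November 2020 tolled the period for 342 days, extending the deadline to 29 January 2021.
Nothing else in the chronology tolls or restarts the period.

29 January 2021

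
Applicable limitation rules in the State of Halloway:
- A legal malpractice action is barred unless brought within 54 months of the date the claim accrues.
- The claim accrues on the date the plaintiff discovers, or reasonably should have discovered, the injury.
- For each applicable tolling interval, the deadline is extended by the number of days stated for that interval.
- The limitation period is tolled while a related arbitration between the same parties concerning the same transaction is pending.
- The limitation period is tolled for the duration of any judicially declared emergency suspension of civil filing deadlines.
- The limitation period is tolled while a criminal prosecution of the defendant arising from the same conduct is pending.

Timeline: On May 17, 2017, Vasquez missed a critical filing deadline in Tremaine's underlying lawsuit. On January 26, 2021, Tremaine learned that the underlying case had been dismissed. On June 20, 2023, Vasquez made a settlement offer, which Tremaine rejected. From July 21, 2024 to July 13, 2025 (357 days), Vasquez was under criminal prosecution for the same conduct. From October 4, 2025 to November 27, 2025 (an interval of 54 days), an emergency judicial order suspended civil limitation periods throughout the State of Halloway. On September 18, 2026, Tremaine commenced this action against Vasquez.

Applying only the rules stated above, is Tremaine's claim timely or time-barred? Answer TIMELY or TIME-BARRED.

TIME-BARRED

Accrual is tied to discovery, so the period began on January 26, 2021 rather than on May 17, 2017 when the act occurred.
54 months from January 26, 2021 is July 26, 2025.
The period was tolled for 357 days by the pending criminal prosecution (July 21, 2024 to July 13, 2025), pushing the deadline to July 18, 2026.
The emergency suspension of filing deadlines from October 4, 2025 to November 27, 2025 tolled the period for 54 days, extending the deadline to September 10, 2026.
Nothing else in the chronology tolls or restarts the period.
The September 18, 2026 filing falls after the September 10, 2026 deadline; the claim is time-barred.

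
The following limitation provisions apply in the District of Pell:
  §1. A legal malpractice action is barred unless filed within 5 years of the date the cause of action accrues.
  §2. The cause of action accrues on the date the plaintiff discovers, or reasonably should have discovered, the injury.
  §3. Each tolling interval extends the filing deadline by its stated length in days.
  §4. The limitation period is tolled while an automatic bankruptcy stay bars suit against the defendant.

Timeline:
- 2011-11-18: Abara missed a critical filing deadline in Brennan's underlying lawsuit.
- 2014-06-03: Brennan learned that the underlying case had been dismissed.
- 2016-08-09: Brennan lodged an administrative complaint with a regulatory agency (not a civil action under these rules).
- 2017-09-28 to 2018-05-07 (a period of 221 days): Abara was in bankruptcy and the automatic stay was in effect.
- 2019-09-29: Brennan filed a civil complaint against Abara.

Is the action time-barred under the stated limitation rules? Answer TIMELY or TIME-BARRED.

TIMELY

Under the discovery rule, the claim accrued on 2014-06-03, when Brennan discovered the injury — not on the 2011-11-18 date of the underlying act.
Adding the 5 years base period to 2014-06-03 gives a deadline of 2019-06-03, before any tolling.
The period was tolled for 221 days by the automatic bankruptcy stay (2017-09-28 to 2018-05-07), pushing the deadline to 2020-01-10.
The other events in the timeline have no effect on the limitation period under the stated rules.
Brennan filed on 2019-09-29, before the 2020-01-10 deadline, so the action is timely.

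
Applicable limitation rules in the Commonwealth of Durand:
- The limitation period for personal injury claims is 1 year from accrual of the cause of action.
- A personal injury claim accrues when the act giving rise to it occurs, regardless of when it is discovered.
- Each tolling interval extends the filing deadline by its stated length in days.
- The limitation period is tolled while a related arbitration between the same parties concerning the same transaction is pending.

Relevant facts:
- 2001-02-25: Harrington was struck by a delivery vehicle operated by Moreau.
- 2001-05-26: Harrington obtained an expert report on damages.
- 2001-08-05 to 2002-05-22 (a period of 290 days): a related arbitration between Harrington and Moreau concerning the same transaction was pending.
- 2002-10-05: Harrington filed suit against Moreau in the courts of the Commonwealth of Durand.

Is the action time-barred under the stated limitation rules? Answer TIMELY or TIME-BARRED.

The claim accrued on 2001-02-25, when the wrongful act occurred.
1 year from 2001-02-25 is 2002-02-25.
The period was tolled for 290 days by the pending related arbitration (2001-08-05 to 2002-05-22), pushing the deadline to 2002-12-12.
The other events in the timeline have no effect on the limitation period under the stated rules.
Harrington filed on 2002-10-05, before the 2002-12-12 deadline, so the action is timely.

TIMELY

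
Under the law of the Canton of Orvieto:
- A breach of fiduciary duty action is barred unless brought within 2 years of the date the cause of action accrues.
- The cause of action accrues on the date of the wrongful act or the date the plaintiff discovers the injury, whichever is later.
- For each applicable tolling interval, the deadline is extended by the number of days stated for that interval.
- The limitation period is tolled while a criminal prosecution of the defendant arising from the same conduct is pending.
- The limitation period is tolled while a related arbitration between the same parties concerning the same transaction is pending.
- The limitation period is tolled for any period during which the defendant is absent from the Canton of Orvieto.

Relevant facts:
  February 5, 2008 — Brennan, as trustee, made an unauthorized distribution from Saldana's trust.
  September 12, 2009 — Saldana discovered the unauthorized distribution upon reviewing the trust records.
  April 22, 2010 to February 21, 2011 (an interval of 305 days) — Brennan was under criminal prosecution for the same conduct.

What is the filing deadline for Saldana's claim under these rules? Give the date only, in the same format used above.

Because discovery on September 12, 2009 post-dates the February 5, 2008 act, accrual under the later-of rule falls on September 12, 2009.
2 years from September 12, 2009 is September 12, 2011.
Because the pending criminal prosecution ran from April 22, 2010 to February 21, 2011, the deadline is extended by 305 days to July 13, 2012.

July 13, 2012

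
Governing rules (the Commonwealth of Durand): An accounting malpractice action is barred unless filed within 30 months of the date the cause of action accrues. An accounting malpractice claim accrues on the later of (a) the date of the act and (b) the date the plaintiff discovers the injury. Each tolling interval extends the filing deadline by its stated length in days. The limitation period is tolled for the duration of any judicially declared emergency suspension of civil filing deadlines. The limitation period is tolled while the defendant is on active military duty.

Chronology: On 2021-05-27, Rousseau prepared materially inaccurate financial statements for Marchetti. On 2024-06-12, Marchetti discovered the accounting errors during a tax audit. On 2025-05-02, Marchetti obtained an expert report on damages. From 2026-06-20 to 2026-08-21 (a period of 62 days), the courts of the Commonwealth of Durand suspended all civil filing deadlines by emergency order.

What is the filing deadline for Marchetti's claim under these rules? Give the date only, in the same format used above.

2027-02-12

The claim accrued on 2024-06-12 — the later of the 2021-05-27 act and the 2024-06-12 discovery.
The untolled deadline — 30 months after 2024-06-12 — is 2026-12-12.
The emergency suspension of filing deadlines from 2026-06-20 to 2026-08-21 tolled the period for 62 days, extending the deadline to 2027-02-12.
None of the other events listed affects the running of the period under the stated rules.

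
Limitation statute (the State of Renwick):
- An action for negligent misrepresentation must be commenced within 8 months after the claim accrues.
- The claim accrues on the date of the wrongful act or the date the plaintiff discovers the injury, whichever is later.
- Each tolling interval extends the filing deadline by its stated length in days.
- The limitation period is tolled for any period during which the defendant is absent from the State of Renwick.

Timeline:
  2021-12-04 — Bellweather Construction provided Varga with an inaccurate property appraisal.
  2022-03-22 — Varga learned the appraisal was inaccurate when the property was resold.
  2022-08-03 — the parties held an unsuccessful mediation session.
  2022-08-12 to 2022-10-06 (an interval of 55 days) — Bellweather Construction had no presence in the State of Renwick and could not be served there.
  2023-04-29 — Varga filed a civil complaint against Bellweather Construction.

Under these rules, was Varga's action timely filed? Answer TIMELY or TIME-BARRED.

The claim accrued on 2022-03-22 — the later of the 2021-12-04 act and the 2022-03-22 discovery.
The untolled deadline — 8 months after 2022-03-22 — is 2022-11-22.
The defendant's absence from the jurisdiction from 2022-08-12 to 2022-10-06 tolled the period for 55 days, extending the deadline to 2023-01-16.
The other events in the timeline have no effect on the limitation period under the stated rules.
The 2023-04-29 filing falls after the 2023-01-16 deadline; the claim is time-barred.

TIME-BARRED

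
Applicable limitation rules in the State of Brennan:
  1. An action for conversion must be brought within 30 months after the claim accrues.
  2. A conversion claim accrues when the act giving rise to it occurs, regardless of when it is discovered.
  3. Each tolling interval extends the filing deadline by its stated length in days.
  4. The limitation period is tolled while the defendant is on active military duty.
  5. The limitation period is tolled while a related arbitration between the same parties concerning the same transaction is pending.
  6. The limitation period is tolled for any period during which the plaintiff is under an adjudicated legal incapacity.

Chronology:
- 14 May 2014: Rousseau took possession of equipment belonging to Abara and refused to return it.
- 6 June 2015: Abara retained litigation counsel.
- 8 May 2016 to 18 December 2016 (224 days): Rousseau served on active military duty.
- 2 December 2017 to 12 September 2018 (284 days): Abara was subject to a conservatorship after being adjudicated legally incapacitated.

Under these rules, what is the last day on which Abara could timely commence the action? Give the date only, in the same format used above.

26 June 2017

The claim accrued on 14 May 2014, the date of the act.
The untolled deadline — 30 months after 14 May 2014 — is 14 November 2016.
The defendant's active military service from 8 May 2016 to 18 December 2016 tolled the period for 224 days, extending the deadline to 26 June 2017.
The plaintiff's legal incapacity from 2 December 2017 to 12 September 2018 began after the period had already run on 26 June 2017, so it has no tolling effect.
Nothing else in the chronology tolls or restarts the period.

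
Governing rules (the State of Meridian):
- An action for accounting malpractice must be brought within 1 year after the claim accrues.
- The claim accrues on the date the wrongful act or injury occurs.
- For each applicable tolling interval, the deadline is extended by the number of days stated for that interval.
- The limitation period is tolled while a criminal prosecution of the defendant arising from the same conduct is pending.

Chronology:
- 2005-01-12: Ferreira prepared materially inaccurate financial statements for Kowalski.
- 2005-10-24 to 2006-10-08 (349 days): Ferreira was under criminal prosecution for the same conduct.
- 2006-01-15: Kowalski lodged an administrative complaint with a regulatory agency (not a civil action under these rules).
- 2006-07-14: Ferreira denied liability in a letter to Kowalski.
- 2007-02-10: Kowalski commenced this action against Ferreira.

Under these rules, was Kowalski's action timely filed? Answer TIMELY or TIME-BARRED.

The limitation period began to run on 2005-01-12.
The untolled deadline — 1 year after 2005-01-12 — is 2006-01-12.
The period was tolled for 349 days by the pending criminal prosecution (2005-10-24 to 2006-10-08), pushing the deadline to 2006-12-27.
Nothing else in the chronology tolls or restarts the period.
Kowalski filed on 2007-02-10, after the 2006-12-27 deadline, so the action is time-barred.

TIME-BARRED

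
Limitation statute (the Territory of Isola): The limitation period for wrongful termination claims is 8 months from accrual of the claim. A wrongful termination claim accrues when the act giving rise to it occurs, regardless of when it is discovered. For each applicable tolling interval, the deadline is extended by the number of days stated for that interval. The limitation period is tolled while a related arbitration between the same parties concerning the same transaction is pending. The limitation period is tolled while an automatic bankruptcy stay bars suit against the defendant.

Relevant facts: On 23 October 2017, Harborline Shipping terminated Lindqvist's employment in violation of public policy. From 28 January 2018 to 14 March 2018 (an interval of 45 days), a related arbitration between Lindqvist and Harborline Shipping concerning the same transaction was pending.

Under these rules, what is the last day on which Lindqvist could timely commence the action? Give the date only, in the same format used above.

7 August 2018

The claim accrued on 23 October 2017, the date of the act.
Adding the 8 months base period to 23 October 2017 gives a deadline of 23 June 2018, before any tolling.
The pending related arbitration from 28 January 2018 to 14 March 2018 tolled the period for 45 days, extending the deadline to 7 August 2018.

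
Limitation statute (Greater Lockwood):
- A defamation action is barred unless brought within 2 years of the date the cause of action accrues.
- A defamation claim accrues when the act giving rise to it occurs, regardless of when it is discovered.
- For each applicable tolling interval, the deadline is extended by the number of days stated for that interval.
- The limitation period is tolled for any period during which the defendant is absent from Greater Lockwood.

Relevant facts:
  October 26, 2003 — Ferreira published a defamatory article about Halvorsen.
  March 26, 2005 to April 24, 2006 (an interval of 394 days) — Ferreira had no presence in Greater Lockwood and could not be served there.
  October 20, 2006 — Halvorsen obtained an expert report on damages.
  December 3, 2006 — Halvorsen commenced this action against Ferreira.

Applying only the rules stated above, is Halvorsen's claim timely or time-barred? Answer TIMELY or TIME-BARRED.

TIME-BARRED

The claim accrued on October 26, 2003, when the wrongful act occurred.
The untolled deadline — 2 years after October 26, 2003 — is October 26, 2005.
The period was tolled for 394 days by the defendant's absence from the jurisdiction (March 26, 2005 to April 24, 2006), pushing the deadline to November 24, 2006.
None of the other events listed affects the running of the period under the stated rules.
Halvorsen filed on December 3, 2006, after the November 24, 2006 deadline, so the action is time-barred.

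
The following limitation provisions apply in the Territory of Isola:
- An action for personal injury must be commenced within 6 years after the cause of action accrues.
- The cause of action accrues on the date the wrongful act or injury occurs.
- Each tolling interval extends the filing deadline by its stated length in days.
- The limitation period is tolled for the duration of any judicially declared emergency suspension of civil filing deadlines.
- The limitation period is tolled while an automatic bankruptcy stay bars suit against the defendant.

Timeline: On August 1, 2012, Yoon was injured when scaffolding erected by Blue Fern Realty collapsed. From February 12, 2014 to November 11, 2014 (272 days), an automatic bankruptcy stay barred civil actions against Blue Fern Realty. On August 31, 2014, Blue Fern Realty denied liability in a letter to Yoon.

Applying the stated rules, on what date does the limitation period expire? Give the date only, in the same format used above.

April 30, 2019

The cause of action accrued on August 1, 2012, the date of the act.
Adding the 6 years base period to August 1, 2012 gives a deadline of August 1, 2018, before any tolling.
The period was tolled for 272 days by the automatic bankruptcy stay (February 12, 2014 to November 11, 2014), pushing the deadline to April 30, 2019.
The other events in the timeline have no effect on the limitation period under the stated rules.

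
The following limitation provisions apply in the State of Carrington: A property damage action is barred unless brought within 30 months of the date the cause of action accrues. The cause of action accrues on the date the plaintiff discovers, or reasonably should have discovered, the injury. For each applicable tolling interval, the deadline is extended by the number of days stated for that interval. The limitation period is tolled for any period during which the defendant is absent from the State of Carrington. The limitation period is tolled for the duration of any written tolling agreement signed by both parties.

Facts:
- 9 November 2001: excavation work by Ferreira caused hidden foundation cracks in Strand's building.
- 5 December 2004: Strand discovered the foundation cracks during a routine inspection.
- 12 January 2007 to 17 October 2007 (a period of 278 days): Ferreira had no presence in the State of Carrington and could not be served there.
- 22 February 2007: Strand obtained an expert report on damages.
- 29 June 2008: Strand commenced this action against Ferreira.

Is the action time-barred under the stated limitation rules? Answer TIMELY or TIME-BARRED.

The claim did not accrue until Strand discovered the injury on 5 December 2004; the 9 November 2001 act date does not start the clock under the stated rule.
Adding the 30 months base period to 5 December 2004 gives a deadline of 5 June 2007, before any tolling.
The period was tolled for 278 days by the defendant's absence from the jurisdiction (12 January 2007 to 17 October 2007), pushing the deadline to 9 March 2008.
The other events in the timeline have no effect on the limitation period under the stated rules.
Filing on 29 June 2008 missed the 9 March 2008 deadline — the action is time-barred.

TIME-BARRED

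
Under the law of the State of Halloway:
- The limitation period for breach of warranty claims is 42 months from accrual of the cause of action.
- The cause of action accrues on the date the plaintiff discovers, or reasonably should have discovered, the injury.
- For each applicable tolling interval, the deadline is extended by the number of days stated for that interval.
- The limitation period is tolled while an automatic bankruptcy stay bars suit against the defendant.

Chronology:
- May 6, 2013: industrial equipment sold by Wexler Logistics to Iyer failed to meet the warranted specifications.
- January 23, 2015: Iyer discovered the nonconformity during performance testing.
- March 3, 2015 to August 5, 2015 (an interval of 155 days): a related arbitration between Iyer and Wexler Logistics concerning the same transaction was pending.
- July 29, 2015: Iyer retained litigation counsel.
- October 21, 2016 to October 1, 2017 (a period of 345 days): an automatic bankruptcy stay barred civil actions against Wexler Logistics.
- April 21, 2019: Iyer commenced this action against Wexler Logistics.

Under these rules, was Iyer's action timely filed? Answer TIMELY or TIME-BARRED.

Accrual is tied to discovery, so the period began on January 23, 2015 rather than on May 6, 2013 when the act occurred.
42 months from January 23, 2015 is July 23, 2018.
Because the automatic bankruptcy stay ran from October 21, 2016 to October 1, 2017, the deadline is extended by 345 days to July 3, 2019.
No stated provision tolls the period for a pending arbitration, so the interval from March 3, 2015 to August 5, 2015 has no effect on the deadline.
None of the other events listed affects the running of the period under the stated rules.
Filing on April 21, 2019 beat the July 3, 2019 deadline — the action is timely.

TIMELY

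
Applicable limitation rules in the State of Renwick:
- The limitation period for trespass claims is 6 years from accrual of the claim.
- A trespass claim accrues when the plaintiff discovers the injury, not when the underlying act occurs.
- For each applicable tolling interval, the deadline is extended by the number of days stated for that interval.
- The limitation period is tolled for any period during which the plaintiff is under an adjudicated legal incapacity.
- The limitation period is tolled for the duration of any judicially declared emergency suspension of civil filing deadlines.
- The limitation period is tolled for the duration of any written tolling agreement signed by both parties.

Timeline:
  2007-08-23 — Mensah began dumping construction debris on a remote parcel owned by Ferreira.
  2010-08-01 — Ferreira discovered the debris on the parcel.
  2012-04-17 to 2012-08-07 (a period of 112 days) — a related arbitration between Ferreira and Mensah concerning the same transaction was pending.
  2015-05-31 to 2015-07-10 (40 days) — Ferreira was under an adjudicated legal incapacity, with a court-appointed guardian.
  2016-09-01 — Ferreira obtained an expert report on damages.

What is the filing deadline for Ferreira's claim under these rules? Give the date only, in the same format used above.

Under the discovery rule, the claim accrued on 2010-08-01, when Ferreira discovered the injury — not on the 2007-08-23 date of the underlying act.
Adding the 6 years base period to 2010-08-01 gives a deadline of 2016-08-01, before any tolling.
The plaintiff's legal incapacity from 2015-05-31 to 2015-07-10 tolled the period for 40 days, extending the deadline to 2016-09-10.
The pending related arbitration from 2012-04-17 to 2012-08-07 does not toll the period, because no stated rule makes a pending arbitration a tolling event.
None of the other events listed affects the running of the period under the stated rules.

2016-09-10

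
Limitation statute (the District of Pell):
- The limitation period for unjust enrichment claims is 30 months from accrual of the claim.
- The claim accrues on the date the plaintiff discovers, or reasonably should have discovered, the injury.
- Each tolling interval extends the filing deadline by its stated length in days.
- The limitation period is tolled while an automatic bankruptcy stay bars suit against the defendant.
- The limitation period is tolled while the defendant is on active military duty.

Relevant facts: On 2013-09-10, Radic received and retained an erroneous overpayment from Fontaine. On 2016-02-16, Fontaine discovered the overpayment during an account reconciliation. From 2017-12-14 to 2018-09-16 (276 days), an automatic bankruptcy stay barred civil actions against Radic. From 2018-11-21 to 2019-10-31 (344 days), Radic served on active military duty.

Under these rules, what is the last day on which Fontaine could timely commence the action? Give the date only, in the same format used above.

2020-04-27

Accrual is tied to discovery, so the period began on 2016-02-16 rather than on 2013-09-10 when the act occurred.
The untolled deadline — 30 months after 2016-02-16 — is 2018-08-16.
The automatic bankruptcy stay from 2017-12-14 to 2018-09-16 tolled the period for 276 days, extending the deadline to 2019-05-19.
The defendant's active military service from 2018-11-21 to 2019-10-31 tolled the period for 344 days, extending the deadline to 2020-04-27.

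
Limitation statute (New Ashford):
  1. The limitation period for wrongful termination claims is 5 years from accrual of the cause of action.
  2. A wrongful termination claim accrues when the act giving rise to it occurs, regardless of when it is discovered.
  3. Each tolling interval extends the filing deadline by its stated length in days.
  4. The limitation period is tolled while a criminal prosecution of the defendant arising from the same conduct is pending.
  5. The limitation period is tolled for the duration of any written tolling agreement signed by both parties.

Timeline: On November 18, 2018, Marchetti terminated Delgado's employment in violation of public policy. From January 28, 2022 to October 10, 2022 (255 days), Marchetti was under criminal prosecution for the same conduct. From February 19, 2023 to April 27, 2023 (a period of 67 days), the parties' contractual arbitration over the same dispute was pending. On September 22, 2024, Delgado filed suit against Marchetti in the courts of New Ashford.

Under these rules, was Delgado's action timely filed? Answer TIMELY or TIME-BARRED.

TIME-BARRED

The claim accrued on November 18, 2018, when the wrongful act occurred.
The untolled deadline — 5 years after November 18, 2018 — is November 18, 2023.
The period was tolled for 255 days by the pending criminal prosecution (January 28, 2022 to October 10, 2022), pushing the deadline to July 30, 2024.
No stated provision tolls the period for a pending arbitration, so the interval from February 19, 2023 to April 27, 2023 has no effect on the deadline.
The September 22, 2024 filing falls after the July 30, 2024 deadline; the claim is time-barred.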